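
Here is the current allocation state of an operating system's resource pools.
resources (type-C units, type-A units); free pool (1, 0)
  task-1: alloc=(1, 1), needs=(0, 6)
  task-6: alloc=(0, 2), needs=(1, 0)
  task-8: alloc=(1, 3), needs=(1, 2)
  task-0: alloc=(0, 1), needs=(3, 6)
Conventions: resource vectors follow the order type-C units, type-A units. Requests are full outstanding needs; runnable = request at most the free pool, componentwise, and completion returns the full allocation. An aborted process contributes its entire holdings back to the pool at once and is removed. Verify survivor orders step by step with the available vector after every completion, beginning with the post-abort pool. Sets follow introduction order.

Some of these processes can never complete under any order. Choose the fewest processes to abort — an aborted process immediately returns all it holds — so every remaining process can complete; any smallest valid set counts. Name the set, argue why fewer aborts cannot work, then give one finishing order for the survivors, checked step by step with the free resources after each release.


Abort task-1.
Key observation: aborting task-1 returns (1, 1), and task-0 — hopeless before — runs at step 3 with the returned capacity in the pool.
Minimality: the empty abort set fails — the state is deadlocked as it stands.
The survivors complete as task-6, task-8, task-0. Check, step by step (starting from the post-abort pool):
  pool = (2, 1)
  task-6 needs (1, 0) <= (2, 1) -> finishes; pool += (0, 2) = (2, 3)
  task-8 needs (1, 2) <= (2, 3) -> finishes; pool += (1, 3) = (3, 6)
  task-0 needs (3, 6) <= (3, 6) -> finishes; pool += (0, 1) = (3, 7)


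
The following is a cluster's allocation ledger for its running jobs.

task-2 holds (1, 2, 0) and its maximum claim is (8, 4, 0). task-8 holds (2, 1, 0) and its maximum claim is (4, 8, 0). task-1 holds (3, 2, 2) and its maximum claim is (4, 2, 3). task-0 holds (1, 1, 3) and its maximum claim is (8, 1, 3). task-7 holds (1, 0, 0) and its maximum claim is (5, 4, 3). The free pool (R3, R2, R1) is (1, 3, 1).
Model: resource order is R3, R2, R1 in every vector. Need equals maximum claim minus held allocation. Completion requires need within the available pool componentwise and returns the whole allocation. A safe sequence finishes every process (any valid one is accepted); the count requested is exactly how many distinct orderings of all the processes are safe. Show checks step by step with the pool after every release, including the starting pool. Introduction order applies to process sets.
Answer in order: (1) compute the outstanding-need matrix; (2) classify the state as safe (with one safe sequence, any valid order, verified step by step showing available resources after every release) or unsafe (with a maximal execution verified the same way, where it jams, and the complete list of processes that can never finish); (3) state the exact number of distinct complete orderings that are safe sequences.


(1) Need matrix, components ordered R3, R2, R1:
  task-2: (7, 2, 0)
  task-8: (2, 7, 0)
  task-1: (1, 0, 1)
  task-0: (7, 0, 0)
  task-7: (4, 4, 3)
(2) UNSAFE — no complete ordering exists.
Key observation: after task-1, task-7 the pool peaks at (5, 5, 3), and each blocked process is short somewhere: task-2 on R3; task-8 on R2; task-0 on R3.
A maximal execution: task-1, task-7 — then nothing else fits. Verifying each step:
  pool = (1, 3, 1)
  task-1: need (1, 0, 1) fits (1, 3, 1); releases (3, 2, 2), pool now (4, 5, 3)
  task-7: need (4, 4, 3) fits (4, 5, 3); releases (1, 0, 0), pool now (5, 5, 3)
  task-2 cannot run: need (7, 2, 0) vs free (5, 5, 3) (insufficient R3)
  task-8 cannot run: need (2, 7, 0) vs free (5, 5, 3) (insufficient R2)
  task-0 cannot run: need (7, 0, 0) vs free (5, 5, 3) (insufficient R3)
Processes that can never finish: task-2, task-8 and task-0.
(3) Precisely 0 of the possible complete orderings are safe sequences.


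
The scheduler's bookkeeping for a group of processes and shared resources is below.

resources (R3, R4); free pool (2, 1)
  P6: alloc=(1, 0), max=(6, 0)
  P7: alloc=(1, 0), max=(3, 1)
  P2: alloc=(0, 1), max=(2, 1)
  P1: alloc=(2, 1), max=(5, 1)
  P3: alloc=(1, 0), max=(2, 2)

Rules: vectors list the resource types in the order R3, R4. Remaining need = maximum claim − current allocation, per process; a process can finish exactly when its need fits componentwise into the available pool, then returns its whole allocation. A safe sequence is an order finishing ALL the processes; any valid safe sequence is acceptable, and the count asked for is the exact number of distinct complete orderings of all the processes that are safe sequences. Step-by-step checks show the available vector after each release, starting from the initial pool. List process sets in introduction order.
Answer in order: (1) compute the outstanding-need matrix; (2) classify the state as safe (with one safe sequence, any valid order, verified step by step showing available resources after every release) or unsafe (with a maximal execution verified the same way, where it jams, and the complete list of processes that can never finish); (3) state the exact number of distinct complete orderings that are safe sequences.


(1) Outstanding need per process (order R3, R4):
  P6: (5, 0)
  P7: (2, 1)
  P2: (2, 0)
  P1: (3, 0)
  P3: (1, 2)
(2) The state is SAFE; one workable sequence: P7, P1, P2, P3, P6.
Key observation: reading the order forward, P7 is the first process whose need (2, 1) meets the free pool (2, 1) exactly on a resource it requests.
Step-by-step check:
  pool = (2, 1)
  run P7 (needs (2, 1), free (2, 1)); after release of (1, 0) the pool is (3, 1)
  run P1 (needs (3, 0), free (3, 1)); after release of (2, 1) the pool is (5, 2)
  run P2 (needs (2, 0), free (5, 2)); after release of (0, 1) the pool is (5, 3)
  run P3 (needs (1, 2), free (5, 3)); after release of (1, 0) the pool is (6, 3)
  run P6 (needs (5, 0), free (6, 3)); after release of (1, 0) the pool is (7, 3)
(3) Exactly 15 of the possible complete orderings are safe sequences.


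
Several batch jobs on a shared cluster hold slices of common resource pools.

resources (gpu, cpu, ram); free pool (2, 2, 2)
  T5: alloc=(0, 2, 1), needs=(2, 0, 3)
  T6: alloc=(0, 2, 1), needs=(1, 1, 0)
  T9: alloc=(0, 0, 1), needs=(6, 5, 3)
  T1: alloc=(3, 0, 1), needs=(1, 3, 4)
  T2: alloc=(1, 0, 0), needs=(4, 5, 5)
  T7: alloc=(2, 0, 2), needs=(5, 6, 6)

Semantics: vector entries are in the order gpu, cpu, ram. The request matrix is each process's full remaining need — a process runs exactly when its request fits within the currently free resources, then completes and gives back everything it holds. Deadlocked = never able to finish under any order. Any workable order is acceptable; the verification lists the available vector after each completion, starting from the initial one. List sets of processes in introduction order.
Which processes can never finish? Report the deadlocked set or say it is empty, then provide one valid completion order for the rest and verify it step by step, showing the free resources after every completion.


Nothing here is deadlocked.
Key observation: T6 can run right away; the returned allocation unlocks the remaining processes in turn.
The rest can finish in the order T6, T5, T1, T2, T9, T7. Check, step by step:
  pool = (2, 2, 2)
  T6 needs (1, 1, 0) <= (2, 2, 2) -> finishes; pool += (0, 2, 1) = (2, 4, 3)
  T5 needs (2, 0, 3) <= (2, 4, 3) -> finishes; pool += (0, 2, 1) = (2, 6, 4)
  T1 needs (1, 3, 4) <= (2, 6, 4) -> finishes; pool += (3, 0, 1) = (5, 6, 5)
  T2 needs (4, 5, 5) <= (5, 6, 5) -> finishes; pool += (1, 0, 0) = (6, 6, 5)
  T9 needs (6, 5, 3) <= (6, 6, 5) -> finishes; pool += (0, 0, 1) = (6, 6, 6)
  T7 needs (5, 6, 6) <= (6, 6, 6) -> finishes; pool += (2, 0, 2) = (8, 6, 8)


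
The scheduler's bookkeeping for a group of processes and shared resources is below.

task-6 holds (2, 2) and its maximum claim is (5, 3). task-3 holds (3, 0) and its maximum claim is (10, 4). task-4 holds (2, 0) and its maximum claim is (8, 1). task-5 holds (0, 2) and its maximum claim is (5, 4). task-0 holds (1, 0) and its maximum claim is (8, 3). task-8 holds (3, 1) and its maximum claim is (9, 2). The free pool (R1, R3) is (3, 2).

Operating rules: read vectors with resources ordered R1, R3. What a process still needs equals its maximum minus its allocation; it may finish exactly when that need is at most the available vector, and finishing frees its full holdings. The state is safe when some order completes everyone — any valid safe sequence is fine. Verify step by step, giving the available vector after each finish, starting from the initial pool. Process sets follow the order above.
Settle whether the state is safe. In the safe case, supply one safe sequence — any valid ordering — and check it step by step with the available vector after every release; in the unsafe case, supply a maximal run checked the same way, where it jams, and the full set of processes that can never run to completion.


UNSAFE — no complete ordering exists.
Key observation: after task-6, task-5 complete, (5, 6) is the best the pool ever gets, yet each leftover process wants more R1.
A maximal execution: task-6, task-5 — then nothing else fits. Check, step by step:
  pool = (3, 2)
  task-6: need (3, 1) fits (3, 2); releases (2, 2), pool now (5, 4)
  task-5: need (5, 2) fits (5, 4); releases (0, 2), pool now (5, 6)
  blocked: task-3 wants (7, 4), pool (5, 6) — not enough R1
  blocked: task-4 wants (6, 1), pool (5, 6) — not enough R1
  blocked: task-0 wants (7, 3), pool (5, 6) — not enough R1
  blocked: task-8 wants (6, 1), pool (5, 6) — not enough R1
Processes that can never finish: task-3, task-4, task-0 and task-8.


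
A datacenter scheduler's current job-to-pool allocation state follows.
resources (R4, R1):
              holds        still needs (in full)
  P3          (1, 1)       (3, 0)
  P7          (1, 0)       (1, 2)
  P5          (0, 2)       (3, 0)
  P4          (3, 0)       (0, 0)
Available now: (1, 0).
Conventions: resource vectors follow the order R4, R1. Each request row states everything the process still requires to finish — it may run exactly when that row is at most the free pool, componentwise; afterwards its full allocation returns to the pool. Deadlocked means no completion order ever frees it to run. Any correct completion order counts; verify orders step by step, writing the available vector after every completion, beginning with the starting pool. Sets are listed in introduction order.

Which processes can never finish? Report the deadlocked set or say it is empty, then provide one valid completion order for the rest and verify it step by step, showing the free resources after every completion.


Nothing here is deadlocked.
Key observation: starting with P4, each completion frees enough for the next — no one is permanently blocked.
A valid finishing order for the others: P4, P5, P3, P7. Step-by-step check:
  pool = (1, 0)
  run P4 (needs (0, 0), free (1, 0)); after release of (3, 0) the pool is (4, 0)
  run P5 (needs (3, 0), free (4, 0)); after release of (0, 2) the pool is (4, 2)
  run P3 (needs (3, 0), free (4, 2)); after release of (1, 1) the pool is (5, 3)
  run P7 (needs (1, 2), free (5, 3)); after release of (1, 0) the pool is (6, 3)


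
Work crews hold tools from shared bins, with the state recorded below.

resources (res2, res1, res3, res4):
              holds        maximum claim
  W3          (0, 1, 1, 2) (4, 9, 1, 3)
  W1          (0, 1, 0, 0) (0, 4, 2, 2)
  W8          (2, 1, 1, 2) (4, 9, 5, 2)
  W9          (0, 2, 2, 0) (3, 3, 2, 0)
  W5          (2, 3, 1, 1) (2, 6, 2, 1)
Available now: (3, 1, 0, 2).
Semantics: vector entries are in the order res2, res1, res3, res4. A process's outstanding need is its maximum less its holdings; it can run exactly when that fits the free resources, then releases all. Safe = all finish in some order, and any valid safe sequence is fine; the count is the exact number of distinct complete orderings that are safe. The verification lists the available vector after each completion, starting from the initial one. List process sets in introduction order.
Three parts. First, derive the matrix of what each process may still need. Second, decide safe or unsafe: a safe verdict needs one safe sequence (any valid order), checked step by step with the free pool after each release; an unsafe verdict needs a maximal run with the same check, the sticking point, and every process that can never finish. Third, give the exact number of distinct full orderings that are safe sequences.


(1) Need matrix, components ordered res2, res1, res3, res4:
  W3: (4, 8, 0, 1)
  W1: (0, 3, 2, 2)
  W8: (2, 8, 4, 0)
  W9: (3, 1, 0, 0)
  W5: (0, 3, 1, 0)
(2) UNSAFE.
Key observation: once W9, W1, W5 finish, the pool peaks at (5, 7, 3, 3) — and every remaining process still needs more res1 than that.
A maximal execution: W9, W1, W5 — then nothing else fits. Walking it through:
  pool = (3, 1, 0, 2)
  W9 needs (3, 1, 0, 0) <= (3, 1, 0, 2) -> finishes; pool += (0, 2, 2, 0) = (3, 3, 2, 2)
  W1 needs (0, 3, 2, 2) <= (3, 3, 2, 2) -> finishes; pool += (0, 1, 0, 0) = (3, 4, 2, 2)
  W5 needs (0, 3, 1, 0) <= (3, 4, 2, 2) -> finishes; pool += (2, 3, 1, 1) = (5, 7, 3, 3)
  W3 cannot run: need (4, 8, 0, 1) vs free (5, 7, 3, 3) (insufficient res1)
  W8 cannot run: need (2, 8, 4, 0) vs free (5, 7, 3, 3) (insufficient res1 and res3)
Never able to finish: W3 and W8.
(3) Precisely 0 of the possible complete orderings are safe sequences.


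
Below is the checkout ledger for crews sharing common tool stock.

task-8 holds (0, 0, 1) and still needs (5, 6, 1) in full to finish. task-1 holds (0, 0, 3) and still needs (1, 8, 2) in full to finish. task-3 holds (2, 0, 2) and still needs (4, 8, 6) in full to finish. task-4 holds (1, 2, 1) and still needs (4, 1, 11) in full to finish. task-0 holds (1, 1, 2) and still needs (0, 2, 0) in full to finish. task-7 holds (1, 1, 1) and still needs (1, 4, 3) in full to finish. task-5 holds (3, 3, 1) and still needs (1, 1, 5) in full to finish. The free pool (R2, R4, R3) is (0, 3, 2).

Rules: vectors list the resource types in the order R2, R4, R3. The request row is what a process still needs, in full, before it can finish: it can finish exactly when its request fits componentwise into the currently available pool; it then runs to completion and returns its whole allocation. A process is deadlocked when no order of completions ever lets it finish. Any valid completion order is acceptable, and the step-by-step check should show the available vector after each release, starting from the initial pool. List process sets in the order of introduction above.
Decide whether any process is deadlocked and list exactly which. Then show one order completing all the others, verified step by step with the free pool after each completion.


Nothing here is deadlocked.
Key observation: beginning at task-0, releases accumulate fast enough that every process eventually fits.
A valid finishing order for the others: task-0, task-7, task-5, task-8, task-1, task-3, task-4. Walking it through:
  pool = (0, 3, 2)
  run task-0 (needs (0, 2, 0), free (0, 3, 2)); after release of (1, 1, 2) the pool is (1, 4, 4)
  run task-7 (needs (1, 4, 3), free (1, 4, 4)); after release of (1, 1, 1) the pool is (2, 5, 5)
  run task-5 (needs (1, 1, 5), free (2, 5, 5)); after release of (3, 3, 1) the pool is (5, 8, 6)
  run task-8 (needs (5, 6, 1), free (5, 8, 6)); after release of (0, 0, 1) the pool is (5, 8, 7)
  run task-1 (needs (1, 8, 2), free (5, 8, 7)); after release of (0, 0, 3) the pool is (5, 8, 10)
  run task-3 (needs (4, 8, 6), free (5, 8, 10)); after release of (2, 0, 2) the pool is (7, 8, 12)
  run task-4 (needs (4, 1, 11), free (7, 8, 12)); after release of (1, 2, 1) the pool is (8, 10, 13)


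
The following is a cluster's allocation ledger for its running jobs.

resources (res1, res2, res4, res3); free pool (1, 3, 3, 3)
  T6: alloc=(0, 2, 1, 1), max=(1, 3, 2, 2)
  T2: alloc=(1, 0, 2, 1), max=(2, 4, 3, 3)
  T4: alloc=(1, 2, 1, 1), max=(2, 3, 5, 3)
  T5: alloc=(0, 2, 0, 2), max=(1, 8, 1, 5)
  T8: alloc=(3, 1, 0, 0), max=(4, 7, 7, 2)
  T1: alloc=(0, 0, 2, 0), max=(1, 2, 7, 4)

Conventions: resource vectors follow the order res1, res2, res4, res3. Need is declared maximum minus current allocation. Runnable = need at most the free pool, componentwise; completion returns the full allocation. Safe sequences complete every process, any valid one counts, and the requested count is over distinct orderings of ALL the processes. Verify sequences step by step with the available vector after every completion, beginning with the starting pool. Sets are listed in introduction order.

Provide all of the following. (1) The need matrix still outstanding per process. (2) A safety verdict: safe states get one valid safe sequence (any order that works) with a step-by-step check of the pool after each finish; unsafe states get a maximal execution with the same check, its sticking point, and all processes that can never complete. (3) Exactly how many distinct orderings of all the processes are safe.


(1) Remaining need (order res1, res2, res4, res3):
  T6: (1, 1, 1, 1)
  T2: (1, 4, 1, 2)
  T4: (1, 1, 4, 2)
  T5: (1, 6, 1, 3)
  T8: (1, 6, 7, 2)
  T1: (1, 2, 5, 4)
(2) SAFE, for example via the order T6, T4, T1, T2, T8, T5.
Key observation: the first exact fit in this order is T6 — it needs (1, 1, 1, 1) with (1, 3, 3, 3) free, meeting a requested resource to the last unit.
Check, step by step:
  pool = (1, 3, 3, 3)
  run T6 (needs (1, 1, 1, 1), free (1, 3, 3, 3)); after release of (0, 2, 1, 1) the pool is (1, 5, 4, 4)
  run T4 (needs (1, 1, 4, 2), free (1, 5, 4, 4)); after release of (1, 2, 1, 1) the pool is (2, 7, 5, 5)
  run T1 (needs (1, 2, 5, 4), free (2, 7, 5, 5)); after release of (0, 0, 2, 0) the pool is (2, 7, 7, 5)
  run T2 (needs (1, 4, 1, 2), free (2, 7, 7, 5)); after release of (1, 0, 2, 1) the pool is (3, 7, 9, 6)
  run T8 (needs (1, 6, 7, 2), free (3, 7, 9, 6)); after release of (3, 1, 0, 0) the pool is (6, 8, 9, 6)
  run T5 (needs (1, 6, 1, 3), free (6, 8, 9, 6)); after release of (0, 2, 0, 2) the pool is (6, 10, 9, 8)
(3) Exactly 24 of the possible complete orderings are safe sequences.


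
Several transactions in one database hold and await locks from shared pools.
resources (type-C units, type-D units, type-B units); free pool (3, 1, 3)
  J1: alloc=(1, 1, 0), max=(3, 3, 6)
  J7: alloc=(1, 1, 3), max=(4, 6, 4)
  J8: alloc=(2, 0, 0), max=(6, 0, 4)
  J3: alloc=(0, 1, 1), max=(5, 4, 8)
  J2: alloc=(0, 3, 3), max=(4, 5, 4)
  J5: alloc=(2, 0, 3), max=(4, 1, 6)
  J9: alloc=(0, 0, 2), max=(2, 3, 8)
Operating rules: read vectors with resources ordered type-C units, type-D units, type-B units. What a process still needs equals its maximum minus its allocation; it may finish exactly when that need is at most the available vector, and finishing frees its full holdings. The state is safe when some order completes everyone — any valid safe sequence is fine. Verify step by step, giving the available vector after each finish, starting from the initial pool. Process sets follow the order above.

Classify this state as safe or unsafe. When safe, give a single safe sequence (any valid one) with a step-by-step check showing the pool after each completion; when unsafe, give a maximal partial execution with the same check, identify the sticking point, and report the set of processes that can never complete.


The state is UNSAFE.
Key observation: even finishing J5, J8 leaves just (7, 1, 6) free — too little type-D units for any of the remaining processes.
A maximal execution: J5, J8 — then nothing else fits. Walking it through:
  pool = (3, 1, 3)
  run J5 (needs (2, 1, 3), free (3, 1, 3)); after release of (2, 0, 3) the pool is (5, 1, 6)
  run J8 (needs (4, 0, 4), free (5, 1, 6)); after release of (2, 0, 0) the pool is (7, 1, 6)
  blocked: J1 wants (2, 2, 6), pool (7, 1, 6) — not enough type-D units
  blocked: J7 wants (3, 5, 1), pool (7, 1, 6) — not enough type-D units
  blocked: J3 wants (5, 3, 7), pool (7, 1, 6) — not enough type-D units and type-B units
  blocked: J2 wants (4, 2, 1), pool (7, 1, 6) — not enough type-D units
  blocked: J9 wants (2, 3, 6), pool (7, 1, 6) — not enough type-D units
Never able to finish: J1, J7, J3, J2 and J9.


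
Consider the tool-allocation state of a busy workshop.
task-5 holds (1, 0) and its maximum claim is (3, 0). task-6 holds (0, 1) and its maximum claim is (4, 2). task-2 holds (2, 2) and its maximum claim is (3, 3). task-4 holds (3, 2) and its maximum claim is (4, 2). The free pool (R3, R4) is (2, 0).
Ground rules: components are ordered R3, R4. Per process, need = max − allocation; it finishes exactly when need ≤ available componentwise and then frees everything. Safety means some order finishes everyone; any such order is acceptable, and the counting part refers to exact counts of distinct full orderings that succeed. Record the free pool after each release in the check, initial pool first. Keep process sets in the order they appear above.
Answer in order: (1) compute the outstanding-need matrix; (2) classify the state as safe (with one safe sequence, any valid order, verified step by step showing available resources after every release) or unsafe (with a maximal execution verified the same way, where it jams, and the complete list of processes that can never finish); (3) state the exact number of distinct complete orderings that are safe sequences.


(1) Need matrix, components ordered R3, R4:
  task-5: (2, 0)
  task-6: (4, 1)
  task-2: (1, 1)
  task-4: (1, 0)
(2) The state is SAFE; one workable sequence: task-4, task-5, task-6, task-2.
Key observation: no step in this order meets a requested resource exactly; the smallest headroom is 1, first reached at task-4 (need (1, 0), pool (2, 0)).
Check, step by step:
  pool = (2, 0)
  task-4 needs (1, 0) <= (2, 0) -> finishes; pool += (3, 2) = (5, 2)
  task-5 needs (2, 0) <= (5, 2) -> finishes; pool += (1, 0) = (6, 2)
  task-6 needs (4, 1) <= (6, 2) -> finishes; pool += (0, 1) = (6, 3)
  task-2 needs (1, 1) <= (6, 3) -> finishes; pool += (2, 2) = (8, 5)
(3) The exact count: 8 of the possible complete orderings are safe sequences.


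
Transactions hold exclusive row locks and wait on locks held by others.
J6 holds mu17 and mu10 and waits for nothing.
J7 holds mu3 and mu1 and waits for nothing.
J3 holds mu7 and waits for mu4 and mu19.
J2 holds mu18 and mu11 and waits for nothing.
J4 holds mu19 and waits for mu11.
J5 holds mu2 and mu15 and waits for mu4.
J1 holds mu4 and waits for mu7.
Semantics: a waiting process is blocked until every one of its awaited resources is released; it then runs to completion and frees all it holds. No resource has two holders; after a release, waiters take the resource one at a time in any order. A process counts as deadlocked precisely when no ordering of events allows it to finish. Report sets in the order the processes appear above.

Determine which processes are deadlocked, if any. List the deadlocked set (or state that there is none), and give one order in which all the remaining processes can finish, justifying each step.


Deadlocked set: J3, J5 and J1.
Key observation: the waits loop around J3 -> J1 -> J3 with no way out; J5 waits into the deadlock from upstream.
A valid finishing order for the others: J7, J6, J2, J4.
Step-by-step check:
  run J7 (it waits on nothing); releases mu3 and mu1
  run J6 (it waits on nothing); releases mu17 and mu10
  run J2 (it waits on nothing); releases mu18 and mu11
  J4 waits on mu11 — all released -> runs and releases mu19


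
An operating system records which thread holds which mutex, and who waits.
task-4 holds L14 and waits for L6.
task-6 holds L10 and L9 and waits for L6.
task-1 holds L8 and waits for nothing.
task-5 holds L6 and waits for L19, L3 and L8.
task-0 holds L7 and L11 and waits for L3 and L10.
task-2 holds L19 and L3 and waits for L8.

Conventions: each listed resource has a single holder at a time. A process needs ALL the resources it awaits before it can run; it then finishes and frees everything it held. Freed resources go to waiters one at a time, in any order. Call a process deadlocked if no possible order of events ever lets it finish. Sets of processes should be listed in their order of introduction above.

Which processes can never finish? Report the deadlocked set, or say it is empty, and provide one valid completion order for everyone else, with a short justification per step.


Nothing here is deadlocked.
Key observation: the wait relation is loop-free; peeling off processes with no waits unwinds the whole state.
One completion order for the rest: task-1, task-2, task-5, task-4, task-6, task-0.
Verifying each step:
  run task-1 (it waits on nothing); releases L8
  run task-2 (all its waits — L8 — are resolved); releases L19 and L3
  run task-5 (all its waits — L19, L3 and L8 — are resolved); releases L6
  run task-4 (all its waits — L6 — are resolved); releases L14
  run task-6 (all its waits — L6 — are resolved); releases L10 and L9
  run task-0 (all its waits — L3 and L10 — are resolved); releases L7 and L11


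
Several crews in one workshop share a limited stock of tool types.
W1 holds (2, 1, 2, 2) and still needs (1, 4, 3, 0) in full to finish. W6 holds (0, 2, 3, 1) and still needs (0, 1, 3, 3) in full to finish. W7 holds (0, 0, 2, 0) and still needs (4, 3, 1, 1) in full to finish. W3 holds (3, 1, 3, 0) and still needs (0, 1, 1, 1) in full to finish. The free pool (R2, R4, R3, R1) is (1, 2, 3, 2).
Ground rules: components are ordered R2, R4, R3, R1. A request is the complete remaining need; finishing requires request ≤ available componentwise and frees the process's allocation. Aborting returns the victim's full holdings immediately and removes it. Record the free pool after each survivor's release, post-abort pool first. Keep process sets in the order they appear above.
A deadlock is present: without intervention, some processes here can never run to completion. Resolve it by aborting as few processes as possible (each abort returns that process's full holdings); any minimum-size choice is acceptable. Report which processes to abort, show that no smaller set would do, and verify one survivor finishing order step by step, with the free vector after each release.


The answer: abort W1.
Key observation: W6 could never have finished before the abort; with (2, 1, 2, 2) returned by W1, it fits at step 1.
Why nothing smaller works: aborting no one leaves the state deadlocked as given.
Survivors finish in the order: W6, W3, W7. Walking it through (pool after the aborts first):
  pool = (3, 3, 5, 4)
  W6: need (0, 1, 3, 3) fits (3, 3, 5, 4); releases (0, 2, 3, 1), pool now (3, 5, 8, 5)
  W3: need (0, 1, 1, 1) fits (3, 5, 8, 5); releases (3, 1, 3, 0), pool now (6, 6, 11, 5)
  W7: need (4, 3, 1, 1) fits (6, 6, 11, 5); releases (0, 0, 2, 0), pool now (6, 6, 13, 5)


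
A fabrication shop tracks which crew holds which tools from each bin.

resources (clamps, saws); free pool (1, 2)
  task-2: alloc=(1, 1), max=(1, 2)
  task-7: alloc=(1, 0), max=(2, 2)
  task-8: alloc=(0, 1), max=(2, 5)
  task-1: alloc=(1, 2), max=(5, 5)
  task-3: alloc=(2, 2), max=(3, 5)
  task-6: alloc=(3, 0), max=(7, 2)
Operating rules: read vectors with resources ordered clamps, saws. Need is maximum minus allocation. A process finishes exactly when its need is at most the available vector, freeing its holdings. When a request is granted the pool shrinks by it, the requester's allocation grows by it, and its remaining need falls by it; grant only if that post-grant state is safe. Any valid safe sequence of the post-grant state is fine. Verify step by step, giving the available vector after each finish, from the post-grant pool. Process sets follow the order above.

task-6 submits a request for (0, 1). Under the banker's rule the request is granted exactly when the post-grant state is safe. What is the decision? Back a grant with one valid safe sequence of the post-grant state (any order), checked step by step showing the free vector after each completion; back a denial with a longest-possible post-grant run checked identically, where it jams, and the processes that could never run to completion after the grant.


DENY. Granting would leave the state unsafe.
Key observation: after task-2, task-7 the pool peaks at (3, 2), and each blocked process is short somewhere: task-8 on saws; task-1 on clamps, saws; task-3 on saws; task-6 on clamps.
On the post-grant state, task-2, task-7 is a maximal run — nothing extends it. Check, step by step:
  pool = (1, 1)
  task-2 needs (0, 1) <= (1, 1) -> finishes; pool += (1, 1) = (2, 2)
  task-7 needs (1, 2) <= (2, 2) -> finishes; pool += (1, 0) = (3, 2)
  task-8 cannot run: need (2, 4) vs free (3, 2) (insufficient saws)
  task-1 cannot run: need (4, 3) vs free (3, 2) (insufficient clamps and saws)
  task-3 cannot run: need (1, 3) vs free (3, 2) (insufficient saws)
  task-6 cannot run: need (4, 1) vs free (3, 2) (insufficient clamps)
Processes that could never finish after the grant: task-8, task-1, task-3 and task-6.


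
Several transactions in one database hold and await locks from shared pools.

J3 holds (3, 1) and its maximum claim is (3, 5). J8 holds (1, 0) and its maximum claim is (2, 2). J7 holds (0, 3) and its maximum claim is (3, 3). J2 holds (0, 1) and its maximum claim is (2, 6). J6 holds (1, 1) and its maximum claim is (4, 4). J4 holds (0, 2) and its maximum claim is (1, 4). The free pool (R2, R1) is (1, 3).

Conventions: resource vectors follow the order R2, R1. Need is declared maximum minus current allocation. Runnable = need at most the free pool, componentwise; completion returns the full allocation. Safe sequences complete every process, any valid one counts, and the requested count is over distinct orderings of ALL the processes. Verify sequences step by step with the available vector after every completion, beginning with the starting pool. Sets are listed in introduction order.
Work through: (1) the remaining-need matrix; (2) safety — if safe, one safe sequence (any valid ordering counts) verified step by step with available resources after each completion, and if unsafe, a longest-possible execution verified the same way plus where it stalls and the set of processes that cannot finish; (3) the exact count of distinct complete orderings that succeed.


(1) Outstanding need per process (order R2, R1):
  J3: (0, 4)
  J8: (1, 2)
  J7: (3, 0)
  J2: (2, 5)
  J6: (3, 3)
  J4: (1, 2)
(2) SAFE. One safe sequence: J4, J3, J6, J2, J8, J7.
Key observation: J4 is the earliest step where a requested resource binds exactly: need (1, 2), pool (1, 3) at its turn.
Walking it through:
  pool = (1, 3)
  J4 needs (1, 2) <= (1, 3) -> finishes; pool += (0, 2) = (1, 5)
  J3 needs (0, 4) <= (1, 5) -> finishes; pool += (3, 1) = (4, 6)
  J6 needs (3, 3) <= (4, 6) -> finishes; pool += (1, 1) = (5, 7)
  J2 needs (2, 5) <= (5, 7) -> finishes; pool += (0, 1) = (5, 8)
  J8 needs (1, 2) <= (5, 8) -> finishes; pool += (1, 0) = (6, 8)
  J7 needs (3, 0) <= (6, 8) -> finishes; pool += (0, 3) = (6, 11)
(3) Exactly 40 of the possible complete orderings are safe sequences.


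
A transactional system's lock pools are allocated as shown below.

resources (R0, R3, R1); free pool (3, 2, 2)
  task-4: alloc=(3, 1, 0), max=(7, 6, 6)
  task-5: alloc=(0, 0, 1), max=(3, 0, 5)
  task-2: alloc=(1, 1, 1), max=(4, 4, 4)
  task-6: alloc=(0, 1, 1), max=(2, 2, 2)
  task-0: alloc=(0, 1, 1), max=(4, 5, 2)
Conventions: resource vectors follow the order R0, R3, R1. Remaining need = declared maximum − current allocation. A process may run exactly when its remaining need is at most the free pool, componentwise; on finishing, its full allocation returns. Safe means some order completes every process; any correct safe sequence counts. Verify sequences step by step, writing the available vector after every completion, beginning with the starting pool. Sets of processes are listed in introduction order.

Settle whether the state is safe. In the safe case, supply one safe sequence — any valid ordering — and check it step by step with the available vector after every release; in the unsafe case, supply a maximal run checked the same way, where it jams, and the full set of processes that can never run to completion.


SAFE. One safe sequence: task-6, task-2, task-5, task-0, task-4.
Key observation: task-2 is the earliest step where a requested resource binds exactly: need (3, 3, 3), pool (3, 3, 3) at its turn.
Step-by-step check:
  pool = (3, 2, 2)
  task-6 needs (2, 1, 1) <= (3, 2, 2) -> finishes; pool += (0, 1, 1) = (3, 3, 3)
  task-2 needs (3, 3, 3) <= (3, 3, 3) -> finishes; pool += (1, 1, 1) = (4, 4, 4)
  task-5 needs (3, 0, 4) <= (4, 4, 4) -> finishes; pool += (0, 0, 1) = (4, 4, 5)
  task-0 needs (4, 4, 1) <= (4, 4, 5) -> finishes; pool += (0, 1, 1) = (4, 5, 6)
  task-4 needs (4, 5, 6) <= (4, 5, 6) -> finishes; pool += (3, 1, 0) = (7, 6, 6)


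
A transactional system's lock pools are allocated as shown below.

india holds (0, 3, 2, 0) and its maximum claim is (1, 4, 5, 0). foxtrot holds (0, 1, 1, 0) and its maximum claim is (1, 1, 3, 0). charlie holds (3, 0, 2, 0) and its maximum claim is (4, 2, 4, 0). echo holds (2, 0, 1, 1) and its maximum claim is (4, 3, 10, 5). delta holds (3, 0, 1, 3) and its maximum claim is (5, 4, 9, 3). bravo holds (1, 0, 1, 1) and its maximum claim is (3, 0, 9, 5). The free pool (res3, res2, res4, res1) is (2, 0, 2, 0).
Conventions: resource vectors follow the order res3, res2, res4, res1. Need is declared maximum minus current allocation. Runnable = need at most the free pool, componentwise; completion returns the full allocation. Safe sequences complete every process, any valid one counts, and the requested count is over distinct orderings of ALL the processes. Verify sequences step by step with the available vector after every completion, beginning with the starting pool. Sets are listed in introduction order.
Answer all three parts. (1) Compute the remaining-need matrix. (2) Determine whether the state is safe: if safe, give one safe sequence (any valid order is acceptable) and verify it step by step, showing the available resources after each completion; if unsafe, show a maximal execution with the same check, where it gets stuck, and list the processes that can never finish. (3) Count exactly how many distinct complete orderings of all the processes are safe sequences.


(1) Need matrix, components ordered res3, res2, res4, res1:
  india: (1, 1, 3, 0)
  foxtrot: (1, 0, 2, 0)
  charlie: (1, 2, 2, 0)
  echo: (2, 3, 9, 4)
  delta: (2, 4, 8, 0)
  bravo: (2, 0, 8, 4)
(2) UNSAFE — no complete ordering exists.
Key observation: the pool after foxtrot, india, charlie is (5, 4, 7, 0); every surviving request exceeds it in res4, so progress ends there.
Going as far as possible: foxtrot, india, charlie; after that, nothing fits. Check, step by step:
  pool = (2, 0, 2, 0)
  run foxtrot (needs (1, 0, 2, 0), free (2, 0, 2, 0)); after release of (0, 1, 1, 0) the pool is (2, 1, 3, 0)
  run india (needs (1, 1, 3, 0), free (2, 1, 3, 0)); after release of (0, 3, 2, 0) the pool is (2, 4, 5, 0)
  run charlie (needs (1, 2, 2, 0), free (2, 4, 5, 0)); after release of (3, 0, 2, 0) the pool is (5, 4, 7, 0)
  echo cannot run: need (2, 3, 9, 4) vs free (5, 4, 7, 0) (insufficient res4 and res1)
  delta cannot run: need (2, 4, 8, 0) vs free (5, 4, 7, 0) (insufficient res4)
  bravo cannot run: need (2, 0, 8, 4) vs free (5, 4, 7, 0) (insufficient res4 and res1)
Never able to finish: echo, delta and bravo.
(3) Exactly 0 of the possible complete orderings are safe sequences.


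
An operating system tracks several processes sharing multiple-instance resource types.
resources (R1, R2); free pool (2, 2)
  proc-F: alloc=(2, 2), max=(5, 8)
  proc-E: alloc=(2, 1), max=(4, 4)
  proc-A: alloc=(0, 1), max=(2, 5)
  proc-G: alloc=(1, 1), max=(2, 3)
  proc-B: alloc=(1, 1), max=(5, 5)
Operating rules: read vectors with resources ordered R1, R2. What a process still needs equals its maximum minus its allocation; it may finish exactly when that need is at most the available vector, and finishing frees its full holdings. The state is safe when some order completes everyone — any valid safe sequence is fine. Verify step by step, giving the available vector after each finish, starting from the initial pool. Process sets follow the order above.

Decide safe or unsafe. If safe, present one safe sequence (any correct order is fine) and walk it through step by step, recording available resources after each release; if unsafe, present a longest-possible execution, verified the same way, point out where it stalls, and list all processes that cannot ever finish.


SAFE. One safe sequence: proc-G, proc-E, proc-A, proc-B, proc-F.
Key observation: the first exact fit in this order is proc-G — it needs (1, 2) with (2, 2) free, meeting a requested resource to the last unit.
Step-by-step check:
  pool = (2, 2)
  proc-G: need (1, 2) fits (2, 2); releases (1, 1), pool now (3, 3)
  proc-E: need (2, 3) fits (3, 3); releases (2, 1), pool now (5, 4)
  proc-A: need (2, 4) fits (5, 4); releases (0, 1), pool now (5, 5)
  proc-B: need (4, 4) fits (5, 5); releases (1, 1), pool now (6, 6)
  proc-F: need (3, 6) fits (6, 6); releases (2, 2), pool now (8, 8)


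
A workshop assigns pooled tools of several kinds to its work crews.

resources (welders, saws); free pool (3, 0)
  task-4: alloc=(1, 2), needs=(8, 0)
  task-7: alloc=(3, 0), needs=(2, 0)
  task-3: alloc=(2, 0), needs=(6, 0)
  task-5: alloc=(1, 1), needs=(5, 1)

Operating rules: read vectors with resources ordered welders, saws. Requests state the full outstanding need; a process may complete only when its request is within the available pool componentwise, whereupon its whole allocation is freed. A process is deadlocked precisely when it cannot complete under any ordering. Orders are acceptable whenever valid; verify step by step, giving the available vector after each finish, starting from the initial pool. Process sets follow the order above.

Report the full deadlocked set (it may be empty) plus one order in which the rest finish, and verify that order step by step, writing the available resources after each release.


No process is deadlocked.
Key observation: starting with task-7, each completion frees enough for the next — no one is permanently blocked.
One completion order for the rest: task-7, task-3, task-4, task-5. Step-by-step check:
  pool = (3, 0)
  run task-7 (needs (2, 0), free (3, 0)); after release of (3, 0) the pool is (6, 0)
  run task-3 (needs (6, 0), free (6, 0)); after release of (2, 0) the pool is (8, 0)
  run task-4 (needs (8, 0), free (8, 0)); after release of (1, 2) the pool is (9, 2)
  run task-5 (needs (5, 1), free (9, 2)); after release of (1, 1) the pool is (10, 3)


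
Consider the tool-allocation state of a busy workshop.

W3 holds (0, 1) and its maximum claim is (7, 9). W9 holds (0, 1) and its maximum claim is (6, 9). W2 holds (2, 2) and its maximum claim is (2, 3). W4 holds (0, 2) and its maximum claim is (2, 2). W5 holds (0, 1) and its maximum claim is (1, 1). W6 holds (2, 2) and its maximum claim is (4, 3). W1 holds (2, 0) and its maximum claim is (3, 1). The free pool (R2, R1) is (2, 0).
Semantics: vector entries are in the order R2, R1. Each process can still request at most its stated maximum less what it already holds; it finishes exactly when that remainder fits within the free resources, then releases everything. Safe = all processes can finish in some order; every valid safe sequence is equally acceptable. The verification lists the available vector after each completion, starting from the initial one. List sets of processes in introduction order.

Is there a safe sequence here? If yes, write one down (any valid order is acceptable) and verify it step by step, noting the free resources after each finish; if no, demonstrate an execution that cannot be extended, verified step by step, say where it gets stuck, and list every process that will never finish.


The state is UNSAFE.
Key observation: W4, W5, W1, W6, W2 can finish, but then (8, 7) is all there is, and the blocked group's R1 demands exceed it.
Going as far as possible: W4, W5, W1, W6, W2; after that, nothing fits. Step-by-step check:
  pool = (2, 0)
  W4 needs (2, 0) <= (2, 0) -> finishes; pool += (0, 2) = (2, 2)
  W5 needs (1, 0) <= (2, 2) -> finishes; pool += (0, 1) = (2, 3)
  W1 needs (1, 1) <= (2, 3) -> finishes; pool += (2, 0) = (4, 3)
  W6 needs (2, 1) <= (4, 3) -> finishes; pool += (2, 2) = (6, 5)
  W2 needs (0, 1) <= (6, 5) -> finishes; pool += (2, 2) = (8, 7)
  W3 still needs (7, 8) but only (8, 7) is free — short on R1
  W9 still needs (6, 8) but only (8, 7) is free — short on R1
Never able to finish: W3 and W9.
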